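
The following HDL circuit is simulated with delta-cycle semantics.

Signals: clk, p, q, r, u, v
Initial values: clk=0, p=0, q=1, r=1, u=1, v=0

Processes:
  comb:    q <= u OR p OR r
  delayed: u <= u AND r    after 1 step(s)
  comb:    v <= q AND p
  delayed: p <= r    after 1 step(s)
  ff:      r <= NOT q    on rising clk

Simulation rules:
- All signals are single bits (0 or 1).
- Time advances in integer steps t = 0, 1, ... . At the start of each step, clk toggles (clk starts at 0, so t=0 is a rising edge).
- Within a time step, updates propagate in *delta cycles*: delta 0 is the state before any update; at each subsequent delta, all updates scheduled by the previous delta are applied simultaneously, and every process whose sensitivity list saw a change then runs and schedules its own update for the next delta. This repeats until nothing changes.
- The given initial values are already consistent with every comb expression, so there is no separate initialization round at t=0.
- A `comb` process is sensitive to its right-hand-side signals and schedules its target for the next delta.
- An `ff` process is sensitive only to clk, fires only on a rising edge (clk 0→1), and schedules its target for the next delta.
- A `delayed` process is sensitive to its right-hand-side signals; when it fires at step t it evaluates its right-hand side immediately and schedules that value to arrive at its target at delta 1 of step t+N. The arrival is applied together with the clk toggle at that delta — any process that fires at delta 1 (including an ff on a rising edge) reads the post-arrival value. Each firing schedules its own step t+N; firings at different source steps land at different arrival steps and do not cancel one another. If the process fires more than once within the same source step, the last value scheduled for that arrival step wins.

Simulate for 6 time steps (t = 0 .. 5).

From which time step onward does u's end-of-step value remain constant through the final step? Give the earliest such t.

t0.Δ0 p=0 r=1 v=0 q=1 clk=0 u=1
t0.Δ1 p=0 r=1 v=0 q=1 clk=1 u=1
t0.Δ2 p=0 r=0 v=0 q=1 clk=1 u=1
t1.Δ0 p=0 r=0 v=0 q=1 clk=1 u=1
t1.Δ1 p=0 r=0 v=0 q=1 clk=0 u=0
t1.Δ2 p=0 r=0 v=0 q=0 clk=0 u=0
t2.Δ0 p=0 r=0 v=0 q=0 clk=0 u=0
t2.Δ1 p=0 r=0 v=0 q=0 clk=1 u=0
t2.Δ2 p=0 r=1 v=0 q=0 clk=1 u=0
t2.Δ3 p=0 r=1 v=0 q=1 clk=1 u=0
t3.Δ0 p=0 r=1 v=0 q=1 clk=1 u=0
t3.Δ1 p=1 r=1 v=0 q=1 clk=0 u=0
t3.Δ2 p=1 r=1 v=1 q=1 clk=0 u=0
t4.Δ0 p=1 r=1 v=1 q=1 clk=0 u=0
t4.Δ1 p=1 r=1 v=1 q=1 clk=1 u=0
t4.Δ2 p=1 r=0 v=1 q=1 clk=1 u=0
t5.Δ0 p=1 r=0 v=1 q=1 clk=1 u=0
t5.Δ1 p=0 r=0 v=1 q=1 clk=0 u=0
t5.Δ2 p=0 r=0 v=0 q=0 clk=0 u=0

1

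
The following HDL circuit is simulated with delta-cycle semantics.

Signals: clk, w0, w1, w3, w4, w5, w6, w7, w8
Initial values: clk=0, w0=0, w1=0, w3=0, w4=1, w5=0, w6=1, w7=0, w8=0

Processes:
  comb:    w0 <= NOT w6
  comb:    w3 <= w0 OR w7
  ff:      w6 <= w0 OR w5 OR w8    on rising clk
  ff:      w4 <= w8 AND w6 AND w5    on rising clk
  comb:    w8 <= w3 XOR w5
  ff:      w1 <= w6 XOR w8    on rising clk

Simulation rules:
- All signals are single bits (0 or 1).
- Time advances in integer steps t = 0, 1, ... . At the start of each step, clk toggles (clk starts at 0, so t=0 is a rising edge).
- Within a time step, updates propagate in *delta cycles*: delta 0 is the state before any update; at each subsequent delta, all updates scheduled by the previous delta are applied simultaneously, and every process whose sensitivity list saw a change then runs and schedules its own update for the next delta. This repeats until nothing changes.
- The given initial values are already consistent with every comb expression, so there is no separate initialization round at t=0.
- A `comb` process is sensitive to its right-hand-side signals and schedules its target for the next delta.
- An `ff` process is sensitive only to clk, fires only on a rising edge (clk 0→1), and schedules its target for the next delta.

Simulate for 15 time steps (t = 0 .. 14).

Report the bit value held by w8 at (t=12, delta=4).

t0.Δ0 clk=0 w8=0 w6=1 w7=0 w1=0 w5=0 w3=0 w0=0 w4=1
t0.Δ1 clk=1 w8=0 w6=1 w7=0 w1=0 w5=0 w3=0 w0=0 w4=1
t0.Δ2 clk=1 w8=0 w6=0 w7=0 w1=1 w5=0 w3=0 w0=0 w4=0
t0.Δ3 clk=1 w8=0 w6=0 w7=0 w1=1 w5=0 w3=0 w0=1 w4=0
t0.Δ4 clk=1 w8=0 w6=0 w7=0 w1=1 w5=0 w3=1 w0=1 w4=0
t0.Δ5 clk=1 w8=1 w6=0 w7=0 w1=1 w5=0 w3=1 w0=1 w4=0
t1.Δ0 clk=1 w8=1 w6=0 w7=0 w1=1 w5=0 w3=1 w0=1 w4=0
t1.Δ1 clk=0 w8=1 w6=0 w7=0 w1=1 w5=0 w3=1 w0=1 w4=0
t2.Δ0 clk=0 w8=1 w6=0 w7=0 w1=1 w5=0 w3=1 w0=1 w4=0
t2.Δ1 clk=1 w8=1 w6=0 w7=0 w1=1 w5=0 w3=1 w0=1 w4=0
t2.Δ2 clk=1 w8=1 w6=1 w7=0 w1=1 w5=0 w3=1 w0=1 w4=0
t2.Δ3 clk=1 w8=1 w6=1 w7=0 w1=1 w5=0 w3=1 w0=0 w4=0
t2.Δ4 clk=1 w8=1 w6=1 w7=0 w1=1 w5=0 w3=0 w0=0 w4=0
t2.Δ5 clk=1 w8=0 w6=1 w7=0 w1=1 w5=0 w3=0 w0=0 w4=0
t3.Δ0 clk=1 w8=0 w6=1 w7=0 w1=1 w5=0 w3=0 w0=0 w4=0
t3.Δ1 clk=0 w8=0 w6=1 w7=0 w1=1 w5=0 w3=0 w0=0 w4=0
t4.Δ0 clk=0 w8=0 w6=1 w7=0 w1=1 w5=0 w3=0 w0=0 w4=0
t4.Δ1 clk=1 w8=0 w6=1 w7=0 w1=1 w5=0 w3=0 w0=0 w4=0
t4.Δ2 clk=1 w8=0 w6=0 w7=0 w1=1 w5=0 w3=0 w0=0 w4=0
t4.Δ3 clk=1 w8=0 w6=0 w7=0 w1=1 w5=0 w3=0 w0=1 w4=0
t4.Δ4 clk=1 w8=0 w6=0 w7=0 w1=1 w5=0 w3=1 w0=1 w4=0
t4.Δ5 clk=1 w8=1 w6=0 w7=0 w1=1 w5=0 w3=1 w0=1 w4=0
t5.Δ0 clk=1 w8=1 w6=0 w7=0 w1=1 w5=0 w3=1 w0=1 w4=0
t5.Δ1 clk=0 w8=1 w6=0 w7=0 w1=1 w5=0 w3=1 w0=1 w4=0
t6.Δ0 clk=0 w8=1 w6=0 w7=0 w1=1 w5=0 w3=1 w0=1 w4=0
t6.Δ1 clk=1 w8=1 w6=0 w7=0 w1=1 w5=0 w3=1 w0=1 w4=0
t6.Δ2 clk=1 w8=1 w6=1 w7=0 w1=1 w5=0 w3=1 w0=1 w4=0
t6.Δ3 clk=1 w8=1 w6=1 w7=0 w1=1 w5=0 w3=1 w0=0 w4=0
t6.Δ4 clk=1 w8=1 w6=1 w7=0 w1=1 w5=0 w3=0 w0=0 w4=0
t6.Δ5 clk=1 w8=0 w6=1 w7=0 w1=1 w5=0 w3=0 w0=0 w4=0
t7.Δ0 clk=1 w8=0 w6=1 w7=0 w1=1 w5=0 w3=0 w0=0 w4=0
t7.Δ1 clk=0 w8=0 w6=1 w7=0 w1=1 w5=0 w3=0 w0=0 w4=0
t8.Δ0 clk=0 w8=0 w6=1 w7=0 w1=1 w5=0 w3=0 w0=0 w4=0
t8.Δ1 clk=1 w8=0 w6=1 w7=0 w1=1 w5=0 w3=0 w0=0 w4=0
t8.Δ2 clk=1 w8=0 w6=0 w7=0 w1=1 w5=0 w3=0 w0=0 w4=0
t8.Δ3 clk=1 w8=0 w6=0 w7=0 w1=1 w5=0 w3=0 w0=1 w4=0
t8.Δ4 clk=1 w8=0 w6=0 w7=0 w1=1 w5=0 w3=1 w0=1 w4=0
t8.Δ5 clk=1 w8=1 w6=0 w7=0 w1=1 w5=0 w3=1 w0=1 w4=0
t9.Δ0 clk=1 w8=1 w6=0 w7=0 w1=1 w5=0 w3=1 w0=1 w4=0
t9.Δ1 clk=0 w8=1 w6=0 w7=0 w1=1 w5=0 w3=1 w0=1 w4=0
t10.Δ0 clk=0 w8=1 w6=0 w7=0 w1=1 w5=0 w3=1 w0=1 w4=0
t10.Δ1 clk=1 w8=1 w6=0 w7=0 w1=1 w5=0 w3=1 w0=1 w4=0
t10.Δ2 clk=1 w8=1 w6=1 w7=0 w1=1 w5=0 w3=1 w0=1 w4=0
t10.Δ3 clk=1 w8=1 w6=1 w7=0 w1=1 w5=0 w3=1 w0=0 w4=0
t10.Δ4 clk=1 w8=1 w6=1 w7=0 w1=1 w5=0 w3=0 w0=0 w4=0
t10.Δ5 clk=1 w8=0 w6=1 w7=0 w1=1 w5=0 w3=0 w0=0 w4=0
t11.Δ0 clk=1 w8=0 w6=1 w7=0 w1=1 w5=0 w3=0 w0=0 w4=0
t11.Δ1 clk=0 w8=0 w6=1 w7=0 w1=1 w5=0 w3=0 w0=0 w4=0
t12.Δ0 clk=0 w8=0 w6=1 w7=0 w1=1 w5=0 w3=0 w0=0 w4=0
t12.Δ1 clk=1 w8=0 w6=1 w7=0 w1=1 w5=0 w3=0 w0=0 w4=0
t12.Δ2 clk=1 w8=0 w6=0 w7=0 w1=1 w5=0 w3=0 w0=0 w4=0
t12.Δ3 clk=1 w8=0 w6=0 w7=0 w1=1 w5=0 w3=0 w0=1 w4=0
t12.Δ4 clk=1 w8=0 w6=0 w7=0 w1=1 w5=0 w3=1 w0=1 w4=0
t12.Δ5 clk=1 w8=1 w6=0 w7=0 w1=1 w5=0 w3=1 w0=1 w4=0
t13.Δ0 clk=1 w8=1 w6=0 w7=0 w1=1 w5=0 w3=1 w0=1 w4=0
t13.Δ1 clk=0 w8=1 w6=0 w7=0 w1=1 w5=0 w3=1 w0=1 w4=0
t14.Δ0 clk=0 w8=1 w6=0 w7=0 w1=1 w5=0 w3=1 w0=1 w4=0
t14.Δ1 clk=1 w8=1 w6=0 w7=0 w1=1 w5=0 w3=1 w0=1 w4=0
t14.Δ2 clk=1 w8=1 w6=1 w7=0 w1=1 w5=0 w3=1 w0=1 w4=0
t14.Δ3 clk=1 w8=1 w6=1 w7=0 w1=1 w5=0 w3=1 w0=0 w4=0
t14.Δ4 clk=1 w8=1 w6=1 w7=0 w1=1 w5=0 w3=0 w0=0 w4=0
t14.Δ5 clk=1 w8=0 w6=1 w7=0 w1=1 w5=0 w3=0 w0=0 w4=0

0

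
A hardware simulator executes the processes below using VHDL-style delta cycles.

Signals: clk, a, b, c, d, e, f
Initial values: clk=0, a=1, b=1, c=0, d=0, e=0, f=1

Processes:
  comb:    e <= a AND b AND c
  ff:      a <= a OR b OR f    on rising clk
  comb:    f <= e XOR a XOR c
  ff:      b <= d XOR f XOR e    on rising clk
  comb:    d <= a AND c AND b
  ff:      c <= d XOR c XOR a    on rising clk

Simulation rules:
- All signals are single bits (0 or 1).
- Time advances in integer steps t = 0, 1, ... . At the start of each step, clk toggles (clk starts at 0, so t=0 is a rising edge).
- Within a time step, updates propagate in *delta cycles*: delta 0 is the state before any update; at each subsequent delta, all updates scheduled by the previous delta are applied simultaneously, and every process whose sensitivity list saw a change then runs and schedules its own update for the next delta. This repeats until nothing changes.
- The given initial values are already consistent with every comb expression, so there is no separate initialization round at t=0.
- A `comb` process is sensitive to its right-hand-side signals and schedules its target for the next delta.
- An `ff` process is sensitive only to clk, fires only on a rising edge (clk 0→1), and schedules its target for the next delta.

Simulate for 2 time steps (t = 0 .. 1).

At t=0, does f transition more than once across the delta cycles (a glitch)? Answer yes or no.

yes

t0.Δ0 b=1 clk=0 d=0 a=1 f=1 e=0 c=0
t0.Δ1 b=1 clk=1 d=0 a=1 f=1 e=0 c=0
t0.Δ2 b=1 clk=1 d=0 a=1 f=1 e=0 c=1
t0.Δ3 b=1 clk=1 d=1 a=1 f=0 e=1 c=1
t0.Δ4 b=1 clk=1 d=1 a=1 f=1 e=1 c=1
t1.Δ0 b=1 clk=1 d=1 a=1 f=1 e=1 c=1
t1.Δ1 b=1 clk=0 d=1 a=1 f=1 e=1 c=1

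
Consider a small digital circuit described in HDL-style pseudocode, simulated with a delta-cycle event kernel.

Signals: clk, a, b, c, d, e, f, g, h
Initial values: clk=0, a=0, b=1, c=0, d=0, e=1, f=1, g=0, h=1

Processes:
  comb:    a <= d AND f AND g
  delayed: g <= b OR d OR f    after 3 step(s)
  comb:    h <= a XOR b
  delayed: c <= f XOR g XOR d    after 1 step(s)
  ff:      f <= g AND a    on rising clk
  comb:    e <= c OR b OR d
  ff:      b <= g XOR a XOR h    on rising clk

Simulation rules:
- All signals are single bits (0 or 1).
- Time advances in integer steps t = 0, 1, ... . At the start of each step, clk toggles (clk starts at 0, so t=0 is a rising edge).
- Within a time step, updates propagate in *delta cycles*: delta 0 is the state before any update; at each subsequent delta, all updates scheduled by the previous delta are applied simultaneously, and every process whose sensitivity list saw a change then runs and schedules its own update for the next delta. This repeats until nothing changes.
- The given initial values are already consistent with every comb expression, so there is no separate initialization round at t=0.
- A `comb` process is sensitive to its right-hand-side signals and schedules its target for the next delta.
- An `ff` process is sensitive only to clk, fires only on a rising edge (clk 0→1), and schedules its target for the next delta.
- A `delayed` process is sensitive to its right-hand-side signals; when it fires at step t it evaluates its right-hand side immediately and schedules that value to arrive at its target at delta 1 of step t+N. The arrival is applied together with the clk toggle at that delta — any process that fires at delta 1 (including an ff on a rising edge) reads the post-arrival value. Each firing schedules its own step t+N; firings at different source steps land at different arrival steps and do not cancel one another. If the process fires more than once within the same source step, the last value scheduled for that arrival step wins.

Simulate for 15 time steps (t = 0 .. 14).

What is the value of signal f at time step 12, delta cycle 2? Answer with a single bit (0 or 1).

0

t0.Δ0 e=1 b=1 g=0 clk=0 d=0 h=1 a=0 f=1 c=0
t0.Δ1 e=1 b=1 g=0 clk=1 d=0 h=1 a=0 f=1 c=0
t0.Δ2 e=1 b=1 g=0 clk=1 d=0 h=1 a=0 f=0 c=0
t1.Δ0 e=1 b=1 g=0 clk=1 d=0 h=1 a=0 f=0 c=0
t1.Δ1 e=1 b=1 g=0 clk=0 d=0 h=1 a=0 f=0 c=0
t2.Δ0 e=1 b=1 g=0 clk=0 d=0 h=1 a=0 f=0 c=0
t2.Δ1 e=1 b=1 g=0 clk=1 d=0 h=1 a=0 f=0 c=0
t3.Δ0 e=1 b=1 g=0 clk=1 d=0 h=1 a=0 f=0 c=0
t3.Δ1 e=1 b=1 g=1 clk=0 d=0 h=1 a=0 f=0 c=0
t4.Δ0 e=1 b=1 g=1 clk=0 d=0 h=1 a=0 f=0 c=0
t4.Δ1 e=1 b=1 g=1 clk=1 d=0 h=1 a=0 f=0 c=1
t4.Δ2 e=1 b=0 g=1 clk=1 d=0 h=1 a=0 f=0 c=1
t4.Δ3 e=1 b=0 g=1 clk=1 d=0 h=0 a=0 f=0 c=1
t5.Δ0 e=1 b=0 g=1 clk=1 d=0 h=0 a=0 f=0 c=1
t5.Δ1 e=1 b=0 g=1 clk=0 d=0 h=0 a=0 f=0 c=1
t6.Δ0 e=1 b=0 g=1 clk=0 d=0 h=0 a=0 f=0 c=1
t6.Δ1 e=1 b=0 g=1 clk=1 d=0 h=0 a=0 f=0 c=1
t6.Δ2 e=1 b=1 g=1 clk=1 d=0 h=0 a=0 f=0 c=1
t6.Δ3 e=1 b=1 g=1 clk=1 d=0 h=1 a=0 f=0 c=1
t7.Δ0 e=1 b=1 g=1 clk=1 d=0 h=1 a=0 f=0 c=1
t7.Δ1 e=1 b=1 g=0 clk=0 d=0 h=1 a=0 f=0 c=1
t8.Δ0 e=1 b=1 g=0 clk=0 d=0 h=1 a=0 f=0 c=1
t8.Δ1 e=1 b=1 g=0 clk=1 d=0 h=1 a=0 f=0 c=0
t9.Δ0 e=1 b=1 g=0 clk=1 d=0 h=1 a=0 f=0 c=0
t9.Δ1 e=1 b=1 g=1 clk=0 d=0 h=1 a=0 f=0 c=0
t10.Δ0 e=1 b=1 g=1 clk=0 d=0 h=1 a=0 f=0 c=0
t10.Δ1 e=1 b=1 g=1 clk=1 d=0 h=1 a=0 f=0 c=1
t10.Δ2 e=1 b=0 g=1 clk=1 d=0 h=1 a=0 f=0 c=1
t10.Δ3 e=1 b=0 g=1 clk=1 d=0 h=0 a=0 f=0 c=1
t11.Δ0 e=1 b=0 g=1 clk=1 d=0 h=0 a=0 f=0 c=1
t11.Δ1 e=1 b=0 g=1 clk=0 d=0 h=0 a=0 f=0 c=1
t12.Δ0 e=1 b=0 g=1 clk=0 d=0 h=0 a=0 f=0 c=1
t12.Δ1 e=1 b=0 g=1 clk=1 d=0 h=0 a=0 f=0 c=1
t12.Δ2 e=1 b=1 g=1 clk=1 d=0 h=0 a=0 f=0 c=1
t12.Δ3 e=1 b=1 g=1 clk=1 d=0 h=1 a=0 f=0 c=1
t13.Δ0 e=1 b=1 g=1 clk=1 d=0 h=1 a=0 f=0 c=1
t13.Δ1 e=1 b=1 g=0 clk=0 d=0 h=1 a=0 f=0 c=1
t14.Δ0 e=1 b=1 g=0 clk=0 d=0 h=1 a=0 f=0 c=1
t14.Δ1 e=1 b=1 g=0 clk=1 d=0 h=1 a=0 f=0 c=0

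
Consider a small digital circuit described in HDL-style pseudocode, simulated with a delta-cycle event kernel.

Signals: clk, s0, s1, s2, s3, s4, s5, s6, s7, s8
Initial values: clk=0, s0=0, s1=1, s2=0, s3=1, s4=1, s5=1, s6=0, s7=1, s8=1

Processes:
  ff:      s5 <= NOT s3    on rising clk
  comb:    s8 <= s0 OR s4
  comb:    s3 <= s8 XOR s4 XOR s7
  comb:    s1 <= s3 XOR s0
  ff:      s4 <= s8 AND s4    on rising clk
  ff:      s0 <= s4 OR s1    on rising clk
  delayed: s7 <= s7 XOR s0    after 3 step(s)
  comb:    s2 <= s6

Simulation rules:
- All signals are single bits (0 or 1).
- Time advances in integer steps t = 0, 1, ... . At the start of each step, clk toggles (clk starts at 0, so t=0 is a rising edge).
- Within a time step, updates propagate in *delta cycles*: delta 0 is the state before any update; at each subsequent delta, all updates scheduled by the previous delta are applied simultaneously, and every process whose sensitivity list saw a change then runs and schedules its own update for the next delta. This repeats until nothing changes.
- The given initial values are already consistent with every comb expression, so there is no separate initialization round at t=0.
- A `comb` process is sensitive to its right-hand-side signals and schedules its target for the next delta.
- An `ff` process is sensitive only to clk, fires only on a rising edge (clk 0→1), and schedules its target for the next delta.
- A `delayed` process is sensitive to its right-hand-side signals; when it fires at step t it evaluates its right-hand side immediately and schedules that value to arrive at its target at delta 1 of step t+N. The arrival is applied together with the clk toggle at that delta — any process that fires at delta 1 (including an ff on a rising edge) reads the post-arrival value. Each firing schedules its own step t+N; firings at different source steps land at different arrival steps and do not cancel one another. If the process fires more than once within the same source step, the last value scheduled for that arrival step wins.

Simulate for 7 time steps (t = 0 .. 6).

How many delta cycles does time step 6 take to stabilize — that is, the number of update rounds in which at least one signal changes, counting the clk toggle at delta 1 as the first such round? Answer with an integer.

3

t=0 Δ0: s2=0 s5=1 clk=0 s0=0 s4=1 s3=1 s7=1 s8=1 s6=0 s1=1
  Δ1: clk:0→1
  Δ2: s5:1→0, s0:0→1
  Δ3: s1:1→0
  (3Δ to stable)
t=1 Δ0: s2=0 s5=0 clk=1 s0=1 s4=1 s3=1 s7=1 s8=1 s6=0 s1=0
  Δ1: clk:1→0
  (1Δ to stable)
t=2 Δ0: s2=0 s5=0 clk=0 s0=1 s4=1 s3=1 s7=1 s8=1 s6=0 s1=0
  Δ1: clk:0→1
  (1Δ to stable)
t=3 Δ0: s2=0 s5=0 clk=1 s0=1 s4=1 s3=1 s7=1 s8=1 s6=0 s1=0
  Δ1: clk:1→0, s7:1→0
  Δ2: s3:1→0
  Δ3: s1:0→1
  (3Δ to stable)
t=4 Δ0: s2=0 s5=0 clk=0 s0=1 s4=1 s3=0 s7=0 s8=1 s6=0 s1=1
  Δ1: clk:0→1
  Δ2: s5:0→1
  (2Δ to stable)
t=5 Δ0: s2=0 s5=1 clk=1 s0=1 s4=1 s3=0 s7=0 s8=1 s6=0 s1=1
  Δ1: clk:1→0
  (1Δ to stable)
t=6 Δ0: s2=0 s5=1 clk=0 s0=1 s4=1 s3=0 s7=0 s8=1 s6=0 s1=1
  Δ1: clk:0→1, s7:0→1
  Δ2: s3:0→1
  Δ3: s1:1→0
  (3Δ to stable)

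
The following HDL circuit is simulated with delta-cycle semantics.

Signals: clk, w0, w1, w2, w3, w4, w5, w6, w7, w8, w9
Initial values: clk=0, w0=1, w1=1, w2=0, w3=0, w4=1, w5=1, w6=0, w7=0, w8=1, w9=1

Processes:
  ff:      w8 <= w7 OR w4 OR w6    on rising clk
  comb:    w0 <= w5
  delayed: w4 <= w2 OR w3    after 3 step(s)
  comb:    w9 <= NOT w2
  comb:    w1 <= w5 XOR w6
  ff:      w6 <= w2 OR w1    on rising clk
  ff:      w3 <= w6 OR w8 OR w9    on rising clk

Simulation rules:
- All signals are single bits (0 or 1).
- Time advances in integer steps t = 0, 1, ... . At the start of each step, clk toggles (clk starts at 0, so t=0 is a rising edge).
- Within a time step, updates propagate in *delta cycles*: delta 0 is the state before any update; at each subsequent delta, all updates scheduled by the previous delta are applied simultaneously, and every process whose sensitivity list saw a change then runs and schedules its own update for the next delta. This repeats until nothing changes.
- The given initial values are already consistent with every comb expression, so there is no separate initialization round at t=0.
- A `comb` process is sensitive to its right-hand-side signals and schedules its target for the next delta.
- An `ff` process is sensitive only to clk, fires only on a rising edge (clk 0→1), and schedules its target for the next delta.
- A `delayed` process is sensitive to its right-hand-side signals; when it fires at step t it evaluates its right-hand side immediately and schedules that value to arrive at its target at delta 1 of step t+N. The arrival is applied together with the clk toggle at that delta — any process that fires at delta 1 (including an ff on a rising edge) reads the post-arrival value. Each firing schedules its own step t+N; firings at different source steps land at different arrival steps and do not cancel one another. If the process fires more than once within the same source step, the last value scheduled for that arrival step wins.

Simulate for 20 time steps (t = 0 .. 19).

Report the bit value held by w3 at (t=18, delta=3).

[bits: w4,w7,w2,w9,w6,w8,w5,w1,w3,w0,clk]
t=0: Δ0=10010111010 Δ1=10010111011 Δ2=10011111111 Δ3=10011110111 | 3Δ
t=1: Δ0=10011110111 Δ1=10011110110 | 1Δ
t=2: Δ0=10011110110 Δ1=10011110111 Δ2=10010110111 Δ3=10010111111 | 3Δ
t=3: Δ0=10010111111 Δ1=10010111110 | 1Δ
t=4: Δ0=10010111110 Δ1=10010111111 Δ2=10011111111 Δ3=10011110111 | 3Δ
t=5: Δ0=10011110111 Δ1=10011110110 | 1Δ
t=6: Δ0=10011110110 Δ1=10011110111 Δ2=10010110111 Δ3=10010111111 | 3Δ
t=7: Δ0=10010111111 Δ1=10010111110 | 1Δ
t=8: Δ0=10010111110 Δ1=10010111111 Δ2=10011111111 Δ3=10011110111 | 3Δ
t=9: Δ0=10011110111 Δ1=10011110110 | 1Δ
t=10: Δ0=10011110110 Δ1=10011110111 Δ2=10010110111 Δ3=10010111111 | 3Δ
t=11: Δ0=10010111111 Δ1=10010111110 | 1Δ
t=12: Δ0=10010111110 Δ1=10010111111 Δ2=10011111111 Δ3=10011110111 | 3Δ
t=13: Δ0=10011110111 Δ1=10011110110 | 1Δ
t=14: Δ0=10011110110 Δ1=10011110111 Δ2=10010110111 Δ3=10010111111 | 3Δ
t=15: Δ0=10010111111 Δ1=10010111110 | 1Δ
t=16: Δ0=10010111110 Δ1=10010111111 Δ2=10011111111 Δ3=10011110111 | 3Δ
t=17: Δ0=10011110111 Δ1=10011110110 | 1Δ
t=18: Δ0=10011110110 Δ1=10011110111 Δ2=10010110111 Δ3=10010111111 | 3Δ
t=19: Δ0=10010111111 Δ1=10010111110 | 1Δ

1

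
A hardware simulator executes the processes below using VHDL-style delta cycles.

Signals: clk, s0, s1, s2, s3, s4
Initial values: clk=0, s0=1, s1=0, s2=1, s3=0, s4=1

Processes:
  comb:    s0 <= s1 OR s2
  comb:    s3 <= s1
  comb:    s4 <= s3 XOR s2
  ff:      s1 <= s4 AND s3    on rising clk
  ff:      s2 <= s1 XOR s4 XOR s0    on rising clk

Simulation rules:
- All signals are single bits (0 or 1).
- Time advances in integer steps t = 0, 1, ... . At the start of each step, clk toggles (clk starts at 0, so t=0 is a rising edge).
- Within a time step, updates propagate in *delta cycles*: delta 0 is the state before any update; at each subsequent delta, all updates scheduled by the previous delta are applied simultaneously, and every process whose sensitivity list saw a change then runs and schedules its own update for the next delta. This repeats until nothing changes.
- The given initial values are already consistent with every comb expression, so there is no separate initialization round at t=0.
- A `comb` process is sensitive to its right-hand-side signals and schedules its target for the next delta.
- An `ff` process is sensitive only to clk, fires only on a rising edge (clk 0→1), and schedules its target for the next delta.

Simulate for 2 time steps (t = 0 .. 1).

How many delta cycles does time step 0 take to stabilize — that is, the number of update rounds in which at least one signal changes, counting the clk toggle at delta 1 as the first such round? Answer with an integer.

t=0 Δ0: s3=0 s1=0 s0=1 clk=0 s4=1 s2=1
  Δ1: clk:0→1
  Δ2: s2:1→0
  Δ3: s0:1→0, s4:1→0
  (3Δ to stable)
t=1 Δ0: s3=0 s1=0 s0=0 clk=1 s4=0 s2=0
  Δ1: clk:1→0
  (1Δ to stable)

3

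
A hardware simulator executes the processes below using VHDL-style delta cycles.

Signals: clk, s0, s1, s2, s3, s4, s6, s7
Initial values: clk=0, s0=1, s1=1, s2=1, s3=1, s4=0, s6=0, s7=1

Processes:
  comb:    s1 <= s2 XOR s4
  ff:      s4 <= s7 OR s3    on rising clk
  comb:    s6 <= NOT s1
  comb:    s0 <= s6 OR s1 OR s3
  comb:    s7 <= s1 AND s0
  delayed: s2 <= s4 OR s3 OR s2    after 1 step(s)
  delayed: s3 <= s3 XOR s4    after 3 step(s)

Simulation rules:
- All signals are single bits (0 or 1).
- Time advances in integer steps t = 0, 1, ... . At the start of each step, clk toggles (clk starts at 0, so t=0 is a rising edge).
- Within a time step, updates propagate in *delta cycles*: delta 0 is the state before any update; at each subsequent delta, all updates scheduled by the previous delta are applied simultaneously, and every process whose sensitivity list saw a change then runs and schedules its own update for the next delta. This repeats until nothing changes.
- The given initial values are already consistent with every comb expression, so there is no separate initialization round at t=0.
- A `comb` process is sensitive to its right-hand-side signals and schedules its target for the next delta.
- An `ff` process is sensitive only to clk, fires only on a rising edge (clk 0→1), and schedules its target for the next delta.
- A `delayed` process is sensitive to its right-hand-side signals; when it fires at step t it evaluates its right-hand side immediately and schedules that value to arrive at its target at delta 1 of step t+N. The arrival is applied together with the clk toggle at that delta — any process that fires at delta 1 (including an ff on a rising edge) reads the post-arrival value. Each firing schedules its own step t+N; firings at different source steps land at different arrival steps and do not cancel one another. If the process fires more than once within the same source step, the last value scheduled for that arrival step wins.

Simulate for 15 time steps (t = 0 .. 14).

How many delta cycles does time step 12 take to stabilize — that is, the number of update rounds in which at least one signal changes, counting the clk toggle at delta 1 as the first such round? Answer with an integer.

4

t0.Δ0 s0=1 s3=1 s7=1 s6=0 s1=1 s2=1 clk=0 s4=0
t0.Δ1 s0=1 s3=1 s7=1 s6=0 s1=1 s2=1 clk=1 s4=0
t0.Δ2 s0=1 s3=1 s7=1 s6=0 s1=1 s2=1 clk=1 s4=1
t0.Δ3 s0=1 s3=1 s7=1 s6=0 s1=0 s2=1 clk=1 s4=1
t0.Δ4 s0=1 s3=1 s7=0 s6=1 s1=0 s2=1 clk=1 s4=1
t1.Δ0 s0=1 s3=1 s7=0 s6=1 s1=0 s2=1 clk=1 s4=1
t1.Δ1 s0=1 s3=1 s7=0 s6=1 s1=0 s2=1 clk=0 s4=1
t2.Δ0 s0=1 s3=1 s7=0 s6=1 s1=0 s2=1 clk=0 s4=1
t2.Δ1 s0=1 s3=1 s7=0 s6=1 s1=0 s2=1 clk=1 s4=1
t3.Δ0 s0=1 s3=1 s7=0 s6=1 s1=0 s2=1 clk=1 s4=1
t3.Δ1 s0=1 s3=0 s7=0 s6=1 s1=0 s2=1 clk=0 s4=1
t4.Δ0 s0=1 s3=0 s7=0 s6=1 s1=0 s2=1 clk=0 s4=1
t4.Δ1 s0=1 s3=0 s7=0 s6=1 s1=0 s2=1 clk=1 s4=1
t4.Δ2 s0=1 s3=0 s7=0 s6=1 s1=0 s2=1 clk=1 s4=0
t4.Δ3 s0=1 s3=0 s7=0 s6=1 s1=1 s2=1 clk=1 s4=0
t4.Δ4 s0=1 s3=0 s7=1 s6=0 s1=1 s2=1 clk=1 s4=0
t5.Δ0 s0=1 s3=0 s7=1 s6=0 s1=1 s2=1 clk=1 s4=0
t5.Δ1 s0=1 s3=0 s7=1 s6=0 s1=1 s2=1 clk=0 s4=0
t6.Δ0 s0=1 s3=0 s7=1 s6=0 s1=1 s2=1 clk=0 s4=0
t6.Δ1 s0=1 s3=1 s7=1 s6=0 s1=1 s2=1 clk=1 s4=0
t6.Δ2 s0=1 s3=1 s7=1 s6=0 s1=1 s2=1 clk=1 s4=1
t6.Δ3 s0=1 s3=1 s7=1 s6=0 s1=0 s2=1 clk=1 s4=1
t6.Δ4 s0=1 s3=1 s7=0 s6=1 s1=0 s2=1 clk=1 s4=1
t7.Δ0 s0=1 s3=1 s7=0 s6=1 s1=0 s2=1 clk=1 s4=1
t7.Δ1 s0=1 s3=0 s7=0 s6=1 s1=0 s2=1 clk=0 s4=1
t8.Δ0 s0=1 s3=0 s7=0 s6=1 s1=0 s2=1 clk=0 s4=1
t8.Δ1 s0=1 s3=0 s7=0 s6=1 s1=0 s2=1 clk=1 s4=1
t8.Δ2 s0=1 s3=0 s7=0 s6=1 s1=0 s2=1 clk=1 s4=0
t8.Δ3 s0=1 s3=0 s7=0 s6=1 s1=1 s2=1 clk=1 s4=0
t8.Δ4 s0=1 s3=0 s7=1 s6=0 s1=1 s2=1 clk=1 s4=0
t9.Δ0 s0=1 s3=0 s7=1 s6=0 s1=1 s2=1 clk=1 s4=0
t9.Δ1 s0=1 s3=0 s7=1 s6=0 s1=1 s2=1 clk=0 s4=0
t10.Δ0 s0=1 s3=0 s7=1 s6=0 s1=1 s2=1 clk=0 s4=0
t10.Δ1 s0=1 s3=1 s7=1 s6=0 s1=1 s2=1 clk=1 s4=0
t10.Δ2 s0=1 s3=1 s7=1 s6=0 s1=1 s2=1 clk=1 s4=1
t10.Δ3 s0=1 s3=1 s7=1 s6=0 s1=0 s2=1 clk=1 s4=1
t10.Δ4 s0=1 s3=1 s7=0 s6=1 s1=0 s2=1 clk=1 s4=1
t11.Δ0 s0=1 s3=1 s7=0 s6=1 s1=0 s2=1 clk=1 s4=1
t11.Δ1 s0=1 s3=0 s7=0 s6=1 s1=0 s2=1 clk=0 s4=1
t12.Δ0 s0=1 s3=0 s7=0 s6=1 s1=0 s2=1 clk=0 s4=1
t12.Δ1 s0=1 s3=0 s7=0 s6=1 s1=0 s2=1 clk=1 s4=1
t12.Δ2 s0=1 s3=0 s7=0 s6=1 s1=0 s2=1 clk=1 s4=0
t12.Δ3 s0=1 s3=0 s7=0 s6=1 s1=1 s2=1 clk=1 s4=0
t12.Δ4 s0=1 s3=0 s7=1 s6=0 s1=1 s2=1 clk=1 s4=0
t13.Δ0 s0=1 s3=0 s7=1 s6=0 s1=1 s2=1 clk=1 s4=0
t13.Δ1 s0=1 s3=0 s7=1 s6=0 s1=1 s2=1 clk=0 s4=0
t14.Δ0 s0=1 s3=0 s7=1 s6=0 s1=1 s2=1 clk=0 s4=0
t14.Δ1 s0=1 s3=1 s7=1 s6=0 s1=1 s2=1 clk=1 s4=0
t14.Δ2 s0=1 s3=1 s7=1 s6=0 s1=1 s2=1 clk=1 s4=1
t14.Δ3 s0=1 s3=1 s7=1 s6=0 s1=0 s2=1 clk=1 s4=1
t14.Δ4 s0=1 s3=1 s7=0 s6=1 s1=0 s2=1 clk=1 s4=1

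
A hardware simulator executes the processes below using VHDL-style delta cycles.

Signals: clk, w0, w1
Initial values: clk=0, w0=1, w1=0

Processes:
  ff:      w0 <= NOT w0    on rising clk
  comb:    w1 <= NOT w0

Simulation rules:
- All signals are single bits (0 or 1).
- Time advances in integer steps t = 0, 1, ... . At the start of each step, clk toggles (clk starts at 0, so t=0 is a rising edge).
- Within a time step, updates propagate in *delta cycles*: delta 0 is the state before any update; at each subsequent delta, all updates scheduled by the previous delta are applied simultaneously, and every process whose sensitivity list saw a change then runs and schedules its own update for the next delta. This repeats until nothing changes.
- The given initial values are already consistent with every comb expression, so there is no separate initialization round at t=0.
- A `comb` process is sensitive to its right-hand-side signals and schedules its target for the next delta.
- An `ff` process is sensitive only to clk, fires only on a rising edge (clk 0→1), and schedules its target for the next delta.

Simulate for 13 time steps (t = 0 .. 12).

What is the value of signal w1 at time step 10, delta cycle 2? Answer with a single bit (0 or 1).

1

[bits: w1,w0,clk]
t=0: Δ0=010 Δ1=011 Δ2=001 Δ3=101 | 3Δ
t=1: Δ0=101 Δ1=100 | 1Δ
t=2: Δ0=100 Δ1=101 Δ2=111 Δ3=011 | 3Δ
t=3: Δ0=011 Δ1=010 | 1Δ
t=4: Δ0=010 Δ1=011 Δ2=001 Δ3=101 | 3Δ
t=5: Δ0=101 Δ1=100 | 1Δ
t=6: Δ0=100 Δ1=101 Δ2=111 Δ3=011 | 3Δ
t=7: Δ0=011 Δ1=010 | 1Δ
t=8: Δ0=010 Δ1=011 Δ2=001 Δ3=101 | 3Δ
t=9: Δ0=101 Δ1=100 | 1Δ
t=10: Δ0=100 Δ1=101 Δ2=111 Δ3=011 | 3Δ
t=11: Δ0=011 Δ1=010 | 1Δ
t=12: Δ0=010 Δ1=011 Δ2=001 Δ3=101 | 3Δ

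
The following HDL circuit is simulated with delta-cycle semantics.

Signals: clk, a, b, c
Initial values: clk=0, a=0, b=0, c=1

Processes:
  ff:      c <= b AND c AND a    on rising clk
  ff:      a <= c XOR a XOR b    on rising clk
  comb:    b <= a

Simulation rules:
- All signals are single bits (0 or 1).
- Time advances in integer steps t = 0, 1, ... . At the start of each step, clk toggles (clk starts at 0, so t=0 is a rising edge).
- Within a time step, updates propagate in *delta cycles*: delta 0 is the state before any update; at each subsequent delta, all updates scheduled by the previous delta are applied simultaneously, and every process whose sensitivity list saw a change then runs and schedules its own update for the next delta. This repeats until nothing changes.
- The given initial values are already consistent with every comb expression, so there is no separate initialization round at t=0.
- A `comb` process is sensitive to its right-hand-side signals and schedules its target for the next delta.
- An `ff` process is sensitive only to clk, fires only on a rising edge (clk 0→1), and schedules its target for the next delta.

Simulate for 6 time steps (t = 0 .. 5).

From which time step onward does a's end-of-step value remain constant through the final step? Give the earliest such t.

2

[bits: c,b,a,clk]
t=0: Δ0=1000 Δ1=1001 Δ2=0011 Δ3=0111 | 3Δ
t=1: Δ0=0111 Δ1=0110 | 1Δ
t=2: Δ0=0110 Δ1=0111 Δ2=0101 Δ3=0001 | 3Δ
t=3: Δ0=0001 Δ1=0000 | 1Δ
t=4: Δ0=0000 Δ1=0001 | 1Δ
t=5: Δ0=0001 Δ1=0000 | 1Δ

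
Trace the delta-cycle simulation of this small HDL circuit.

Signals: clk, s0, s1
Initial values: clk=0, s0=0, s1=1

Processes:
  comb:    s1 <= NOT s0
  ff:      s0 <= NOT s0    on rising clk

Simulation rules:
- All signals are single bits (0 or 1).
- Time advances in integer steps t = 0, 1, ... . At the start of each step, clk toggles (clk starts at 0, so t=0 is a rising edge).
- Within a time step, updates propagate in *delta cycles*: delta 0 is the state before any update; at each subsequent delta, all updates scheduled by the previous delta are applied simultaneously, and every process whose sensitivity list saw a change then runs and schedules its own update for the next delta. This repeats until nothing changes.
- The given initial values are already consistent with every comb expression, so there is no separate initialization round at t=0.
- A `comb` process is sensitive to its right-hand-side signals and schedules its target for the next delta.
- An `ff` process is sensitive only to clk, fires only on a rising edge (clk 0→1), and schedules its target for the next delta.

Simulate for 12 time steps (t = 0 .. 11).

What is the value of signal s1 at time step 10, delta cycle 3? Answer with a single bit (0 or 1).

1

[bits: s1,s0,clk]
t=0: Δ0=100 Δ1=101 Δ2=111 Δ3=011 | 3Δ
t=1: Δ0=011 Δ1=010 | 1Δ
t=2: Δ0=010 Δ1=011 Δ2=001 Δ3=101 | 3Δ
t=3: Δ0=101 Δ1=100 | 1Δ
t=4: Δ0=100 Δ1=101 Δ2=111 Δ3=011 | 3Δ
t=5: Δ0=011 Δ1=010 | 1Δ
t=6: Δ0=010 Δ1=011 Δ2=001 Δ3=101 | 3Δ
t=7: Δ0=101 Δ1=100 | 1Δ
t=8: Δ0=100 Δ1=101 Δ2=111 Δ3=011 | 3Δ
t=9: Δ0=011 Δ1=010 | 1Δ
t=10: Δ0=010 Δ1=011 Δ2=001 Δ3=101 | 3Δ
t=11: Δ0=101 Δ1=100 | 1Δ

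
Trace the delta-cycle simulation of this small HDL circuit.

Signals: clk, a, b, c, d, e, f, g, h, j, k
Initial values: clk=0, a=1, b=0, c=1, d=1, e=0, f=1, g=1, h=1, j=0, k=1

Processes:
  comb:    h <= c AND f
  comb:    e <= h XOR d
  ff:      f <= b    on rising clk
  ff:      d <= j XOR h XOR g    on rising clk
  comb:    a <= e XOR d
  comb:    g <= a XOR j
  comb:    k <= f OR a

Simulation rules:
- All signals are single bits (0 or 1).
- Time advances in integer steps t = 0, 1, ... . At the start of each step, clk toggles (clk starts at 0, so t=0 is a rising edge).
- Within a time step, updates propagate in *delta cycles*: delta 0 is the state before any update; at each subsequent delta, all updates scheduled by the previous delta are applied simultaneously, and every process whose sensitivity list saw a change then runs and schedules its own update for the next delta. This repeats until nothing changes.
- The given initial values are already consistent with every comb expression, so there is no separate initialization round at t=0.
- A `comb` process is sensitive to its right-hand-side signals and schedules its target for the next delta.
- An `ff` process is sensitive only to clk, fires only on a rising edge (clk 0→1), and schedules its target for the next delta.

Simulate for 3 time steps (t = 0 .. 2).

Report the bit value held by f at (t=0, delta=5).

0

t=0 Δ0: h=1 c=1 f=1 d=1 g=1 clk=0 e=0 k=1 b=0 j=0 a=1
  Δ1: clk:0→1
  Δ2: f:1→0, d:1→0
  Δ3: h:1→0, e:0→1, a:1→0
  Δ4: g:1→0, e:1→0, k:1→0, a:0→1
  Δ5: g:0→1, k:0→1, a:1→0
  Δ6: g:1→0, k:1→0
  (6Δ to stable)
t=1 Δ0: h=0 c=1 f=0 d=0 g=0 clk=1 e=0 k=0 b=0 j=0 a=0
  Δ1: clk:1→0
  (1Δ to stable)
t=2 Δ0: h=0 c=1 f=0 d=0 g=0 clk=0 e=0 k=0 b=0 j=0 a=0
  Δ1: clk:0→1
  (1Δ to stable)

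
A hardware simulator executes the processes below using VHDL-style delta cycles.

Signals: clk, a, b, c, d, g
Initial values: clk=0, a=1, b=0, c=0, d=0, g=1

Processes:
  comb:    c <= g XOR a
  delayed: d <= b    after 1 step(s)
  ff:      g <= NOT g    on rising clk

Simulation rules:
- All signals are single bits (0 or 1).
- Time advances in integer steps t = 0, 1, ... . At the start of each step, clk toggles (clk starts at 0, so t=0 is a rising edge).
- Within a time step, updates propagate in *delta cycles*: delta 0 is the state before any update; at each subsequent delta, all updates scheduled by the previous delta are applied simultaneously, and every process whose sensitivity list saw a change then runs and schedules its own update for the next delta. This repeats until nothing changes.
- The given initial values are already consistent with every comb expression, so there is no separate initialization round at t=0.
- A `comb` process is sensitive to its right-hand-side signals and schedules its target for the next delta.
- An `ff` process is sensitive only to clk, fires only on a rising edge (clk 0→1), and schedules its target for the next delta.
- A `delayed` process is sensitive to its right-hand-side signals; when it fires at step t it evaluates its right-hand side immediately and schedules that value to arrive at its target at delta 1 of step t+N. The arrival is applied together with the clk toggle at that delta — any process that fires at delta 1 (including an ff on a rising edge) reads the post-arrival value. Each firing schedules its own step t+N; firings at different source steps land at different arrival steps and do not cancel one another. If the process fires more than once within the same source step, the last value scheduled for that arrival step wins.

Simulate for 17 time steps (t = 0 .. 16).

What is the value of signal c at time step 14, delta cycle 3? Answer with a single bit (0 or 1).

t=0 Δ0: g=1 clk=0 b=0 a=1 c=0 d=0
  Δ1: clk:0→1
  Δ2: g:1→0
  Δ3: c:0→1
  (3Δ to stable)
t=1 Δ0: g=0 clk=1 b=0 a=1 c=1 d=0
  Δ1: clk:1→0
  (1Δ to stable)
t=2 Δ0: g=0 clk=0 b=0 a=1 c=1 d=0
  Δ1: clk:0→1
  Δ2: g:0→1
  Δ3: c:1→0
  (3Δ to stable)
t=3 Δ0: g=1 clk=1 b=0 a=1 c=0 d=0
  Δ1: clk:1→0
  (1Δ to stable)
t=4 Δ0: g=1 clk=0 b=0 a=1 c=0 d=0
  Δ1: clk:0→1
  Δ2: g:1→0
  Δ3: c:0→1
  (3Δ to stable)
t=5 Δ0: g=0 clk=1 b=0 a=1 c=1 d=0
  Δ1: clk:1→0
  (1Δ to stable)
t=6 Δ0: g=0 clk=0 b=0 a=1 c=1 d=0
  Δ1: clk:0→1
  Δ2: g:0→1
  Δ3: c:1→0
  (3Δ to stable)
t=7 Δ0: g=1 clk=1 b=0 a=1 c=0 d=0
  Δ1: clk:1→0
  (1Δ to stable)
t=8 Δ0: g=1 clk=0 b=0 a=1 c=0 d=0
  Δ1: clk:0→1
  Δ2: g:1→0
  Δ3: c:0→1
  (3Δ to stable)
t=9 Δ0: g=0 clk=1 b=0 a=1 c=1 d=0
  Δ1: clk:1→0
  (1Δ to stable)
t=10 Δ0: g=0 clk=0 b=0 a=1 c=1 d=0
  Δ1: clk:0→1
  Δ2: g:0→1
  Δ3: c:1→0
  (3Δ to stable)
t=11 Δ0: g=1 clk=1 b=0 a=1 c=0 d=0
  Δ1: clk:1→0
  (1Δ to stable)
t=12 Δ0: g=1 clk=0 b=0 a=1 c=0 d=0
  Δ1: clk:0→1
  Δ2: g:1→0
  Δ3: c:0→1
  (3Δ to stable)
t=13 Δ0: g=0 clk=1 b=0 a=1 c=1 d=0
  Δ1: clk:1→0
  (1Δ to stable)
t=14 Δ0: g=0 clk=0 b=0 a=1 c=1 d=0
  Δ1: clk:0→1
  Δ2: g:0→1
  Δ3: c:1→0
  (3Δ to stable)
t=15 Δ0: g=1 clk=1 b=0 a=1 c=0 d=0
  Δ1: clk:1→0
  (1Δ to stable)
t=16 Δ0: g=1 clk=0 b=0 a=1 c=0 d=0
  Δ1: clk:0→1
  Δ2: g:1→0
  Δ3: c:0→1
  (3Δ to stable)

0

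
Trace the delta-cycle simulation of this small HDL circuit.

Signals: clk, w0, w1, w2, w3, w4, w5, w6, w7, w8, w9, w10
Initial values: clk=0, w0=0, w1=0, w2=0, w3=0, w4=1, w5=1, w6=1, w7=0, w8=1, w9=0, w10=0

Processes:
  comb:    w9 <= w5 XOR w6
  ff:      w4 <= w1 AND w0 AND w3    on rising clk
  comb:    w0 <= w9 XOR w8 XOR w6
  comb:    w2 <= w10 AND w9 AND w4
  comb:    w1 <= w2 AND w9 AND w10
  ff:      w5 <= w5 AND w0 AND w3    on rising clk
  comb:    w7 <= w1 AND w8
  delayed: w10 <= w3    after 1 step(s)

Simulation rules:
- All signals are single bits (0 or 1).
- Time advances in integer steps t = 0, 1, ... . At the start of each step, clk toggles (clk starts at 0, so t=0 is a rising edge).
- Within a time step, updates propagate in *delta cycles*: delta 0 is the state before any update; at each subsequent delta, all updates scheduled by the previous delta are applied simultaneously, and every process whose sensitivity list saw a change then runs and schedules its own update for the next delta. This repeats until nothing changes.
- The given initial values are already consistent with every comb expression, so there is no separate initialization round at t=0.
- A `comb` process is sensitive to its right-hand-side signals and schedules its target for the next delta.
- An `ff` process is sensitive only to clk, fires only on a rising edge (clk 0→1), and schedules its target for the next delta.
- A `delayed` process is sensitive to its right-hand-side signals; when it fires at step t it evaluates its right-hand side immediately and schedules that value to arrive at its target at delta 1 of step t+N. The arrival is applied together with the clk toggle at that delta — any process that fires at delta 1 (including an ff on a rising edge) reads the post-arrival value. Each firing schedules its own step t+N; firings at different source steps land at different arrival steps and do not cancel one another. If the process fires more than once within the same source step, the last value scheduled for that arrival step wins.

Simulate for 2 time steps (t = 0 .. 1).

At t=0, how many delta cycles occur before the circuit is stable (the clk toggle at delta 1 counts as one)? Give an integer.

t0.Δ0 w8=1 w7=0 w0=0 w2=0 w5=1 clk=0 w4=1 w6=1 w10=0 w9=0 w1=0 w3=0
t0.Δ1 w8=1 w7=0 w0=0 w2=0 w5=1 clk=1 w4=1 w6=1 w10=0 w9=0 w1=0 w3=0
t0.Δ2 w8=1 w7=0 w0=0 w2=0 w5=0 clk=1 w4=0 w6=1 w10=0 w9=0 w1=0 w3=0
t0.Δ3 w8=1 w7=0 w0=0 w2=0 w5=0 clk=1 w4=0 w6=1 w10=0 w9=1 w1=0 w3=0
t0.Δ4 w8=1 w7=0 w0=1 w2=0 w5=0 clk=1 w4=0 w6=1 w10=0 w9=1 w1=0 w3=0
t1.Δ0 w8=1 w7=0 w0=1 w2=0 w5=0 clk=1 w4=0 w6=1 w10=0 w9=1 w1=0 w3=0
t1.Δ1 w8=1 w7=0 w0=1 w2=0 w5=0 clk=0 w4=0 w6=1 w10=0 w9=1 w1=0 w3=0

4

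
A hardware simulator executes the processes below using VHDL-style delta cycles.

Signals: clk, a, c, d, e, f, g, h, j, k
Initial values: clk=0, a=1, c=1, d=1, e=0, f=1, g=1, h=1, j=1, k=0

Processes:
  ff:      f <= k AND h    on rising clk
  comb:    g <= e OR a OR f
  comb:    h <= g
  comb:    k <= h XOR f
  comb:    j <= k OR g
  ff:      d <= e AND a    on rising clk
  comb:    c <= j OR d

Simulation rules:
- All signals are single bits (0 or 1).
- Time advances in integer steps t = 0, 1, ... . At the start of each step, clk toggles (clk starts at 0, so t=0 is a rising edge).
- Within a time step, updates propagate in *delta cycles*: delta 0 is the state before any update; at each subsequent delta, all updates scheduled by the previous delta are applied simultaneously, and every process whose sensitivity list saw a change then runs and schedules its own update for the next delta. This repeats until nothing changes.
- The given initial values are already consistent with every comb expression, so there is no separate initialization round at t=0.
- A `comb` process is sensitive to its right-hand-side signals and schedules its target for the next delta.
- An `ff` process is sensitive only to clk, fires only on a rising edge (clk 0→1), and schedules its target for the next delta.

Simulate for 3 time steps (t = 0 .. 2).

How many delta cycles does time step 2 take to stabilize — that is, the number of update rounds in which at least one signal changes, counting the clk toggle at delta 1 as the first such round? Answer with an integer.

t0.Δ0 k=0 c=1 h=1 f=1 a=1 e=0 j=1 d=1 clk=0 g=1
t0.Δ1 k=0 c=1 h=1 f=1 a=1 e=0 j=1 d=1 clk=1 g=1
t0.Δ2 k=0 c=1 h=1 f=0 a=1 e=0 j=1 d=0 clk=1 g=1
t0.Δ3 k=1 c=1 h=1 f=0 a=1 e=0 j=1 d=0 clk=1 g=1
t1.Δ0 k=1 c=1 h=1 f=0 a=1 e=0 j=1 d=0 clk=1 g=1
t1.Δ1 k=1 c=1 h=1 f=0 a=1 e=0 j=1 d=0 clk=0 g=1
t2.Δ0 k=1 c=1 h=1 f=0 a=1 e=0 j=1 d=0 clk=0 g=1
t2.Δ1 k=1 c=1 h=1 f=0 a=1 e=0 j=1 d=0 clk=1 g=1
t2.Δ2 k=1 c=1 h=1 f=1 a=1 e=0 j=1 d=0 clk=1 g=1
t2.Δ3 k=0 c=1 h=1 f=1 a=1 e=0 j=1 d=0 clk=1 g=1

3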